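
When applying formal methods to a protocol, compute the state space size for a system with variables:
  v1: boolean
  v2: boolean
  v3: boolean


State space = product of domain sizes of all variables.
Domain sizes:
  v1 (boolean): 2
  v2 (boolean): 2
  v3 (boolean): 2
Product = 2 * 2 * 2 = 8

8


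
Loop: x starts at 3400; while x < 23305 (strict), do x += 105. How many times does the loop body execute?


Step 1: x goes from 3400 toward 23305 by 105; the body runs while x<23305, so iterations = ceil((bound-start)/step)
Step 2: Distance=19905
Step 3: ceil(19905/105)=190

190


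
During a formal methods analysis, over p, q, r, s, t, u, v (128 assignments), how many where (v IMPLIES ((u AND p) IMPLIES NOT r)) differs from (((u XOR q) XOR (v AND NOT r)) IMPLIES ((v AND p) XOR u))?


F1 = (v IMPLIES ((u AND p) IMPLIES NOT r))
F2 = (((u XOR q) XOR (v AND NOT r)) IMPLIES ((v AND p) XOR u))
Evaluate both on each of 128 rows (bits = p,q,r,s,t,u,v):
  row 0 [0000000]: F1=1 F2=1 -> 0
  row 1 [0000001]: F1=1 F2=0 (differ) -> 1
  row 2 [0000010]: F1=1 F2=1 -> 0
  row 3 [0000011]: F1=1 F2=1 -> 0
  row 4 [0000100]: F1=1 F2=1 -> 0
  (every remaining row is evaluated the same way; all 128 results are listed next)
Full result column, 8 rows per line (p,q,r,s fixed per line; t,u,v runs 000..111 left to right):
  rows 0-7 [p,q,r,s=0000]: 01000100  (ones: 2)
  rows 8-15 [p,q,r,s=0001]: 01000100  (ones: 2)
  rows 16-23 [p,q,r,s=0010]: 00000000  (ones: 0)
  rows 24-31 [p,q,r,s=0011]: 00000000  (ones: 0)
  rows 32-39 [p,q,r,s=0100]: 10001000  (ones: 2)
  rows 40-47 [p,q,r,s=0101]: 10001000  (ones: 2)
  rows 48-55 [p,q,r,s=0110]: 11001100  (ones: 4)
  rows 56-63 [p,q,r,s=0111]: 11001100  (ones: 4)
  rows 64-71 [p,q,r,s=1000]: 00000000  (ones: 0)
  rows 72-79 [p,q,r,s=1001]: 00000000  (ones: 0)
  rows 80-87 [p,q,r,s=1010]: 00000000  (ones: 0)
  rows 88-95 [p,q,r,s=1011]: 00000000  (ones: 0)
  rows 96-103 [p,q,r,s=1100]: 10011001  (ones: 4)
  rows 104-111 [p,q,r,s=1101]: 10011001  (ones: 4)
  rows 112-119 [p,q,r,s=1110]: 10011001  (ones: 4)
  rows 120-127 [p,q,r,s=1111]: 10011001  (ones: 4)
Disagreements = 2+2+0+0+2+2+4+4+0+0+0+0+4+4+4+4 = 32

32


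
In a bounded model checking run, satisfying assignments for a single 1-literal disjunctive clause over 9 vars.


Step 1: Total=2^9=512
Step 2: Unsat when all 1 false: 2^8=256
Step 3: Sat=512-256=256

256


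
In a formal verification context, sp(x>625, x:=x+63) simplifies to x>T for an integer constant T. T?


Formula: sp(P, x:=E) = exists old_x. (x = E[old_x/x]) AND P[old_x/x] (old_x is the value of x before the assignment; eliminate old_x by solving x = E[old_x/x] for old_x)
Step 1: Precondition P: x>625, i.e. old_x > 625
Step 2: Assignment gives x = old_x + 63, so old_x = x - 63
Step 3: Substitute into P: x - 63 > 625
Step 4: Simplify: x > 625+63 = 688

688


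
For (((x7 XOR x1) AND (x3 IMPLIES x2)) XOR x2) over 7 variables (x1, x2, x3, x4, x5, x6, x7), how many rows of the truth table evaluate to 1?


Formula: (((x7 XOR x1) AND (x3 IMPLIES x2)) XOR x2) over 7 vars (128 rows)
Evaluate each row (x1, x2, x3, x4, x5, x6, x7 as bits, MSB first):
  row 0 [0000000]: (((0 XOR 0) AND (0 IMPLIES 0)) XOR 0) -> 0
  row 1 [0000001]: (((1 XOR 0) AND (0 IMPLIES 0)) XOR 0) -> 1
  row 2 [0000010]: (((0 XOR 0) AND (0 IMPLIES 0)) XOR 0) -> 0
  row 3 [0000011]: (((1 XOR 0) AND (0 IMPLIES 0)) XOR 0) -> 1
  row 4 [0000100]: (((0 XOR 0) AND (0 IMPLIES 0)) XOR 0) -> 0
  (every remaining row is evaluated the same way; all 128 results are listed next)
Full result column, 8 rows per line (x1,x2,x3,x4 fixed per line; x5,x6,x7 runs 000..111 left to right):
  rows 0-7 [x1,x2,x3,x4=0000]: 01010101  (ones: 4)
  rows 8-15 [x1,x2,x3,x4=0001]: 01010101  (ones: 4)
  rows 16-23 [x1,x2,x3,x4=0010]: 00000000  (ones: 0)
  rows 24-31 [x1,x2,x3,x4=0011]: 00000000  (ones: 0)
  rows 32-39 [x1,x2,x3,x4=0100]: 10101010  (ones: 4)
  rows 40-47 [x1,x2,x3,x4=0101]: 10101010  (ones: 4)
  rows 48-55 [x1,x2,x3,x4=0110]: 10101010  (ones: 4)
  rows 56-63 [x1,x2,x3,x4=0111]: 10101010  (ones: 4)
  rows 64-71 [x1,x2,x3,x4=1000]: 10101010  (ones: 4)
  rows 72-79 [x1,x2,x3,x4=1001]: 10101010  (ones: 4)
  rows 80-87 [x1,x2,x3,x4=1010]: 00000000  (ones: 0)
  rows 88-95 [x1,x2,x3,x4=1011]: 00000000  (ones: 0)
  rows 96-103 [x1,x2,x3,x4=1100]: 01010101  (ones: 4)
  rows 104-111 [x1,x2,x3,x4=1101]: 01010101  (ones: 4)
  rows 112-119 [x1,x2,x3,x4=1110]: 01010101  (ones: 4)
  rows 120-127 [x1,x2,x3,x4=1111]: 01010101  (ones: 4)
Count of 1-rows = 4+4+0+0+4+4+4+4+4+4+0+0+4+4+4+4 = 48

48


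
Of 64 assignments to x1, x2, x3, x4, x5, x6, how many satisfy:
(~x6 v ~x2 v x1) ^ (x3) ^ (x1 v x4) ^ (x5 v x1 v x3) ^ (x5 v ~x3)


CNF with 5 clauses over 6 vars (64 assignments).
An assignment satisfies CNF iff every clause has >=1 true literal.
Check each row (bits = x1,x2,x3,x4,x5,x6; clause T/F shown):
  row 0 [000000]: clauses=TFFFT -> 0
  row 1 [000001]: clauses=TFFFT -> 0
  row 2 [000010]: clauses=TFFTT -> 0
  row 3 [000011]: clauses=TFFTT -> 0
  row 4 [000100]: clauses=TFTFT -> 0
  (every remaining row is evaluated the same way; all 64 results are listed next)
Full result column, 8 rows per line (x1,x2,x3 fixed per line; x4,x5,x6 runs 000..111 left to right):
  rows 0-7 [x1,x2,x3=000]: 00000000  (ones: 0)
  rows 8-15 [x1,x2,x3=001]: 00000011  (ones: 2)
  rows 16-23 [x1,x2,x3=010]: 00000000  (ones: 0)
  rows 24-31 [x1,x2,x3=011]: 00000010  (ones: 1)
  rows 32-39 [x1,x2,x3=100]: 00000000  (ones: 0)
  rows 40-47 [x1,x2,x3=101]: 00110011  (ones: 4)
  rows 48-55 [x1,x2,x3=110]: 00000000  (ones: 0)
  rows 56-63 [x1,x2,x3=111]: 00110011  (ones: 4)
Satisfying assignments = 0+2+0+1+0+4+0+4 = 11

11


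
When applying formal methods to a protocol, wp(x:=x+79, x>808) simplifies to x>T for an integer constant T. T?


Formula: wp(x:=E, P) = P[E/x] (substitute E for x in postcondition)
Step 1: Postcondition: x>808
Step 2: Substitute x+79 for x: x+79>808
Step 3: Solve for x: x > 808-79 = 729

729


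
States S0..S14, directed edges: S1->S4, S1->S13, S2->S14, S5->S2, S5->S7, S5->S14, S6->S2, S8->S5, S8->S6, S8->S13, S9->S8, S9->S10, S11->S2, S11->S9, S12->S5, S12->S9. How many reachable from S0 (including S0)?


BFS from S0:
  layer 0: {S0}
Reachable set: {S0}
Count = 1

1


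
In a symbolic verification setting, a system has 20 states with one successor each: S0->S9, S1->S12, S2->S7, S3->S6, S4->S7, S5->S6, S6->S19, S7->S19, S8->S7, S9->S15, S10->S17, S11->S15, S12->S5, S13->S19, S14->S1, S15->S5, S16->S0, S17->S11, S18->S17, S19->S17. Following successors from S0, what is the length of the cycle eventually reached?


Trace from S0 until a state repeats:
  S0 -> S9 -> S15 -> S5 -> S6 -> S19 -> S17 -> S11 -> S15
S15 first seen at step 2, revisited at step 8.
Cycle length = 8 - 2 = 6

6


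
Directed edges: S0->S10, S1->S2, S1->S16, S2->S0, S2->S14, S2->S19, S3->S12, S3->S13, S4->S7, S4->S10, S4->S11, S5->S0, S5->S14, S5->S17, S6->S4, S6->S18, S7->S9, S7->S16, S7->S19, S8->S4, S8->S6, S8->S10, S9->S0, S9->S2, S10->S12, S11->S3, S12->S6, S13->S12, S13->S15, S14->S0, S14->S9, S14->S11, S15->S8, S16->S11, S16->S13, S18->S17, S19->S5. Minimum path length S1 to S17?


BFS layer-by-layer from S1:
  dist 0: {S1}
  dist 1: {S2, S16}
  dist 2: {S0, S11, S13, S14, S19}
  dist 3: {S3, S5, S9, S10, S12, S15}
  dist 4: {S6, S8, S17}
  -> S17 reached at distance 4
Shortest path length = 4

4


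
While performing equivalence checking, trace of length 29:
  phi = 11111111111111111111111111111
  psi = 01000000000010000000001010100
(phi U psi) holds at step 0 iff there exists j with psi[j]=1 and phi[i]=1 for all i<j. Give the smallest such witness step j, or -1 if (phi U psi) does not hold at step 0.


(phi U psi) at 0: need smallest j with psi[j]=1 and phi[i]=1 for all i in [0,j).
Scan from step 0:
  step 0: phi=1, psi=0 -> continue
  step 1: psi=1 and phi held for [0,1) -> witness found
Witness step = 1

1


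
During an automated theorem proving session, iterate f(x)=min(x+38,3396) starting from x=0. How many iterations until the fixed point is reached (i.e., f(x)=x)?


Step 1: x=0, cap=3396, increment=38
Step 2: x grows by 38 each step until capped at 3396; fixed point is x=3396
Step 3: iterations = ceil(3396/38) = 90

90


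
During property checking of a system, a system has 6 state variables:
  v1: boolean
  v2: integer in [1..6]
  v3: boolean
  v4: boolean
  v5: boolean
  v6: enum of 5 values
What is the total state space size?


State space = product of domain sizes of all variables.
Domain sizes:
  v1 (boolean): 2
  v2 (integer in [1..6]): 6
  v3 (boolean): 2
  v4 (boolean): 2
  v5 (boolean): 2
  v6 (enum of 5 values): 5
Product = 2 * 6 * 2 * 2 * 2 * 5 = 480

480


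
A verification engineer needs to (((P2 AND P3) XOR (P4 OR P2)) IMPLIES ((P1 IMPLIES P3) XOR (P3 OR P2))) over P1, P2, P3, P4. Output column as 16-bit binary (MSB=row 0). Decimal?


Formula: (((P2 AND P3) XOR (P4 OR P2)) IMPLIES ((P1 IMPLIES P3) XOR (P3 OR P2))) over P1, P2, P3, P4 (16 rows)
Evaluate each row (bits = P1,P2,P3,P4, MSB first):
  row 0 [0000]: (((0 AND 0) XOR (0 OR 0)) IMPLIES ((0 IMPLIES 0) XOR (0 OR 0))) -> 1
  row 1 [0001]: (((0 AND 0) XOR (1 OR 0)) IMPLIES ((0 IMPLIES 0) XOR (0 OR 0))) -> 1
  row 2 [0010]: (((0 AND 1) XOR (0 OR 0)) IMPLIES ((0 IMPLIES 1) XOR (1 OR 0))) -> 1
  row 3 [0011]: (((0 AND 1) XOR (1 OR 0)) IMPLIES ((0 IMPLIES 1) XOR (1 OR 0))) -> 0
  row 4 [0100]: (((1 AND 0) XOR (0 OR 1)) IMPLIES ((0 IMPLIES 0) XOR (0 OR 1))) -> 0
  row 5 [0101]: (((1 AND 0) XOR (1 OR 1)) IMPLIES ((0 IMPLIES 0) XOR (0 OR 1))) -> 0
  row 6 [0110]: (((1 AND 1) XOR (0 OR 1)) IMPLIES ((0 IMPLIES 1) XOR (1 OR 1))) -> 1
  row 7 [0111]: (((1 AND 1) XOR (1 OR 1)) IMPLIES ((0 IMPLIES 1) XOR (1 OR 1))) -> 1
  row 8 [1000]: (((0 AND 0) XOR (0 OR 0)) IMPLIES ((1 IMPLIES 0) XOR (0 OR 0))) -> 1
  row 9 [1001]: (((0 AND 0) XOR (1 OR 0)) IMPLIES ((1 IMPLIES 0) XOR (0 OR 0))) -> 0
  row 10 [1010]: (((0 AND 1) XOR (0 OR 0)) IMPLIES ((1 IMPLIES 1) XOR (1 OR 0))) -> 1
  row 11 [1011]: (((0 AND 1) XOR (1 OR 0)) IMPLIES ((1 IMPLIES 1) XOR (1 OR 0))) -> 0
  row 12 [1100]: (((1 AND 0) XOR (0 OR 1)) IMPLIES ((1 IMPLIES 0) XOR (0 OR 1))) -> 1
  row 13 [1101]: (((1 AND 0) XOR (1 OR 1)) IMPLIES ((1 IMPLIES 0) XOR (0 OR 1))) -> 1
  row 14 [1110]: (((1 AND 1) XOR (0 OR 1)) IMPLIES ((1 IMPLIES 1) XOR (1 OR 1))) -> 1
  row 15 [1111]: (((1 AND 1) XOR (1 OR 1)) IMPLIES ((1 IMPLIES 1) XOR (1 OR 1))) -> 1
Full result column, 4 rows per line (P1,P2 fixed per line; P3,P4 runs 00..11 left to right):
  rows 0-3 [P1,P2=00]: 1110  = hex E
  rows 4-7 [P1,P2=01]: 0011  = hex 3
  rows 8-11 [P1,P2=10]: 1010  = hex A
  rows 12-15 [P1,P2=11]: 1111  = hex F
Output column (row 0 .. row 15) = 1110001110101111
Output column grouped in 4s = 1110 0011 1010 1111 = 0xE3AF
Convert to decimal digit by digit (value = value*16 + digit):
  E -> 14
  14*16 + 3 = 227
  227*16 + 10 (A) = 3642
  3642*16 + 15 (F) = 58287
Decimal = 58287

58287


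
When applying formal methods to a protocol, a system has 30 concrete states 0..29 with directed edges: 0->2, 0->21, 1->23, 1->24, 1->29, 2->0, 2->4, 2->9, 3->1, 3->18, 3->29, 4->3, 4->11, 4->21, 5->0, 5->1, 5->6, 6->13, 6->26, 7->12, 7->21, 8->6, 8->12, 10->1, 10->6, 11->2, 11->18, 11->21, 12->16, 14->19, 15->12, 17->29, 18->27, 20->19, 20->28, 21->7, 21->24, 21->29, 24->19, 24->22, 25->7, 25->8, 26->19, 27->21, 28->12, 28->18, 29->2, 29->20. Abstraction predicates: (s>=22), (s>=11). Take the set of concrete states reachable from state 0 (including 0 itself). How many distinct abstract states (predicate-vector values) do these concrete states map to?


BFS from 0:
Concrete reachable: {0, 1, 2, 3, 4, 7, 9, 11, 12, 16, 18, 19, 20, 21, 22, 23, 24, 27, 28, 29}
Abstract via predicates (s>=22), (s>=11):
  (0,0) <- {0, 1, 2, 3, 4, 7, 9}
  (0,1) <- {11, 12, 16, 18, 19, 20, 21}
  (1,1) <- {22, 23, 24, 27, 28, 29}
Distinct abstract states = 3

3


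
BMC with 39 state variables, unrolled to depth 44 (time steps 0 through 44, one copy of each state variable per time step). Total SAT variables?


BMC unrolls to depth k, creating one copy of each state var for steps 0..k.
Step count = 44 + 1 = 45 (steps 0 through 44)
Vars per step = 39
Total = 39 * 45 = 1755

1755


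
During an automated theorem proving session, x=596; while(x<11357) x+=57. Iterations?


Step 1: x goes from 596 toward 11357 by 57; the body runs while x<11357, so iterations = ceil((bound-start)/step)
Step 2: Distance=10761
Step 3: ceil(10761/57)=189

189


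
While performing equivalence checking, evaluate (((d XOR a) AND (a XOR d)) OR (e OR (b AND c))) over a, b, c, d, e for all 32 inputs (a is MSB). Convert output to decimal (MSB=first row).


Formula: (((d XOR a) AND (a XOR d)) OR (e OR (b AND c))) over a, b, c, d, e (32 rows)
Evaluate each row (bits = a,b,c,d,e, MSB first):
  row 0 [00000]: (((0 XOR 0) AND (0 XOR 0)) OR (0 OR (0 AND 0))) -> 0
  row 1 [00001]: (((0 XOR 0) AND (0 XOR 0)) OR (1 OR (0 AND 0))) -> 1
  row 2 [00010]: (((1 XOR 0) AND (0 XOR 1)) OR (0 OR (0 AND 0))) -> 1
  row 3 [00011]: (((1 XOR 0) AND (0 XOR 1)) OR (1 OR (0 AND 0))) -> 1
  row 4 [00100]: (((0 XOR 0) AND (0 XOR 0)) OR (0 OR (0 AND 1))) -> 0
  row 5 [00101]: (((0 XOR 0) AND (0 XOR 0)) OR (1 OR (0 AND 1))) -> 1
  row 6 [00110]: (((1 XOR 0) AND (0 XOR 1)) OR (0 OR (0 AND 1))) -> 1
  row 7 [00111]: (((1 XOR 0) AND (0 XOR 1)) OR (1 OR (0 AND 1))) -> 1
  row 8 [01000]: (((0 XOR 0) AND (0 XOR 0)) OR (0 OR (1 AND 0))) -> 0
  row 9 [01001]: (((0 XOR 0) AND (0 XOR 0)) OR (1 OR (1 AND 0))) -> 1
  row 10 [01010]: (((1 XOR 0) AND (0 XOR 1)) OR (0 OR (1 AND 0))) -> 1
  row 11 [01011]: (((1 XOR 0) AND (0 XOR 1)) OR (1 OR (1 AND 0))) -> 1
  row 12 [01100]: (((0 XOR 0) AND (0 XOR 0)) OR (0 OR (1 AND 1))) -> 1
  row 13 [01101]: (((0 XOR 0) AND (0 XOR 0)) OR (1 OR (1 AND 1))) -> 1
  row 14 [01110]: (((1 XOR 0) AND (0 XOR 1)) OR (0 OR (1 AND 1))) -> 1
  row 15 [01111]: (((1 XOR 0) AND (0 XOR 1)) OR (1 OR (1 AND 1))) -> 1
  row 16 [10000]: (((0 XOR 1) AND (1 XOR 0)) OR (0 OR (0 AND 0))) -> 1
  row 17 [10001]: (((0 XOR 1) AND (1 XOR 0)) OR (1 OR (0 AND 0))) -> 1
  row 18 [10010]: (((1 XOR 1) AND (1 XOR 1)) OR (0 OR (0 AND 0))) -> 0
  row 19 [10011]: (((1 XOR 1) AND (1 XOR 1)) OR (1 OR (0 AND 0))) -> 1
  row 20 [10100]: (((0 XOR 1) AND (1 XOR 0)) OR (0 OR (0 AND 1))) -> 1
  row 21 [10101]: (((0 XOR 1) AND (1 XOR 0)) OR (1 OR (0 AND 1))) -> 1
  row 22 [10110]: (((1 XOR 1) AND (1 XOR 1)) OR (0 OR (0 AND 1))) -> 0
  row 23 [10111]: (((1 XOR 1) AND (1 XOR 1)) OR (1 OR (0 AND 1))) -> 1
  row 24 [11000]: (((0 XOR 1) AND (1 XOR 0)) OR (0 OR (1 AND 0))) -> 1
  row 25 [11001]: (((0 XOR 1) AND (1 XOR 0)) OR (1 OR (1 AND 0))) -> 1
  row 26 [11010]: (((1 XOR 1) AND (1 XOR 1)) OR (0 OR (1 AND 0))) -> 0
  row 27 [11011]: (((1 XOR 1) AND (1 XOR 1)) OR (1 OR (1 AND 0))) -> 1
  row 28 [11100]: (((0 XOR 1) AND (1 XOR 0)) OR (0 OR (1 AND 1))) -> 1
  row 29 [11101]: (((0 XOR 1) AND (1 XOR 0)) OR (1 OR (1 AND 1))) -> 1
  row 30 [11110]: (((1 XOR 1) AND (1 XOR 1)) OR (0 OR (1 AND 1))) -> 1
  row 31 [11111]: (((1 XOR 1) AND (1 XOR 1)) OR (1 OR (1 AND 1))) -> 1
Full result column, 4 rows per line (a,b,c fixed per line; d,e runs 00..11 left to right):
  rows 0-3 [a,b,c=000]: 0111  = hex 7
  rows 4-7 [a,b,c=001]: 0111  = hex 7
  rows 8-11 [a,b,c=010]: 0111  = hex 7
  rows 12-15 [a,b,c=011]: 1111  = hex F
  rows 16-19 [a,b,c=100]: 1101  = hex D
  rows 20-23 [a,b,c=101]: 1101  = hex D
  rows 24-27 [a,b,c=110]: 1101  = hex D
  rows 28-31 [a,b,c=111]: 1111  = hex F
Output column (row 0 .. row 31) = 01110111011111111101110111011111
Output column grouped in 4s = 0111 0111 0111 1111 1101 1101 1101 1111 = 0x777FDDDF
Convert to decimal digit by digit (value = value*16 + digit):
  7 -> 7
  7*16 + 7 = 119
  119*16 + 7 = 1911
  1911*16 + 15 (F) = 30591
  30591*16 + 13 (D) = 489469
  489469*16 + 13 (D) = 7831517
  7831517*16 + 13 (D) = 125304285
  125304285*16 + 15 (F) = 2004868575
Decimal = 2004868575

2004868575


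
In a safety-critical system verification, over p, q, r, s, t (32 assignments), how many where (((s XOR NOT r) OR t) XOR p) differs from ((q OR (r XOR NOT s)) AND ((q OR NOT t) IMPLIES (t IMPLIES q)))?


F1 = (((s XOR NOT r) OR t) XOR p)
F2 = ((q OR (r XOR NOT s)) AND ((q OR NOT t) IMPLIES (t IMPLIES q)))
Evaluate both on each of 32 rows (bits = p,q,r,s,t):
  row 0 [00000]: F1=1 F2=1 -> 0
  row 1 [00001]: F1=1 F2=1 -> 0
  row 2 [00010]: F1=0 F2=0 -> 0
  row 3 [00011]: F1=1 F2=0 (differ) -> 1
  row 4 [00100]: F1=0 F2=0 -> 0
  row 5 [00101]: F1=1 F2=0 (differ) -> 1
  row 6 [00110]: F1=1 F2=1 -> 0
  row 7 [00111]: F1=1 F2=1 -> 0
  row 8 [01000]: F1=1 F2=1 -> 0
  row 9 [01001]: F1=1 F2=1 -> 0
  row 10 [01010]: F1=0 F2=1 (differ) -> 1
  row 11 [01011]: F1=1 F2=1 -> 0
  row 12 [01100]: F1=0 F2=1 (differ) -> 1
  row 13 [01101]: F1=1 F2=1 -> 0
  row 14 [01110]: F1=1 F2=1 -> 0
  row 15 [01111]: F1=1 F2=1 -> 0
  row 16 [10000]: F1=0 F2=1 (differ) -> 1
  row 17 [10001]: F1=0 F2=1 (differ) -> 1
  row 18 [10010]: F1=1 F2=0 (differ) -> 1
  row 19 [10011]: F1=0 F2=0 -> 0
  row 20 [10100]: F1=1 F2=0 (differ) -> 1
  row 21 [10101]: F1=0 F2=0 -> 0
  row 22 [10110]: F1=0 F2=1 (differ) -> 1
  row 23 [10111]: F1=0 F2=1 (differ) -> 1
  row 24 [11000]: F1=0 F2=1 (differ) -> 1
  row 25 [11001]: F1=0 F2=1 (differ) -> 1
  row 26 [11010]: F1=1 F2=1 -> 0
  row 27 [11011]: F1=0 F2=1 (differ) -> 1
  row 28 [11100]: F1=1 F2=1 -> 0
  row 29 [11101]: F1=0 F2=1 (differ) -> 1
  row 30 [11110]: F1=0 F2=1 (differ) -> 1
  row 31 [11111]: F1=0 F2=1 (differ) -> 1
Full result column, 8 rows per line (p,q fixed per line; r,s,t runs 000..111 left to right):
  rows 0-7 [p,q=00]: 00010100  (ones: 2)
  rows 8-15 [p,q=01]: 00101000  (ones: 2)
  rows 16-23 [p,q=10]: 11101011  (ones: 6)
  rows 24-31 [p,q=11]: 11010111  (ones: 6)
Disagreements = 2+2+6+6 = 16

16


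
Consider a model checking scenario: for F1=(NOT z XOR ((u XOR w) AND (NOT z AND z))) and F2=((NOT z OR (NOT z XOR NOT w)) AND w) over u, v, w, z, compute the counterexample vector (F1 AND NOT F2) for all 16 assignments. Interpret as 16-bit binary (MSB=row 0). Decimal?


F1 = (NOT z XOR ((u XOR w) AND (NOT z AND z)))
F2 = ((NOT z OR (NOT z XOR NOT w)) AND w)
Counterexample to F1=>F2 is where F1=1 and F2=0.
Evaluate each row (bits = u,v,w,z, MSB first):
  row 0 [0000]: F1=1 F2=0 -> F1&~F2 -> 1
  row 1 [0001]: F1=0 F2=0 -> F1&~F2 -> 0
  row 2 [0010]: F1=1 F2=1 -> F1&~F2 -> 0
  row 3 [0011]: F1=0 F2=0 -> F1&~F2 -> 0
  row 4 [0100]: F1=1 F2=0 -> F1&~F2 -> 1
  row 5 [0101]: F1=0 F2=0 -> F1&~F2 -> 0
  row 6 [0110]: F1=1 F2=1 -> F1&~F2 -> 0
  row 7 [0111]: F1=0 F2=0 -> F1&~F2 -> 0
  row 8 [1000]: F1=1 F2=0 -> F1&~F2 -> 1
  row 9 [1001]: F1=0 F2=0 -> F1&~F2 -> 0
  row 10 [1010]: F1=1 F2=1 -> F1&~F2 -> 0
  row 11 [1011]: F1=0 F2=0 -> F1&~F2 -> 0
  row 12 [1100]: F1=1 F2=0 -> F1&~F2 -> 1
  row 13 [1101]: F1=0 F2=0 -> F1&~F2 -> 0
  row 14 [1110]: F1=1 F2=1 -> F1&~F2 -> 0
  row 15 [1111]: F1=0 F2=0 -> F1&~F2 -> 0
Full result column, 4 rows per line (u,v fixed per line; w,z runs 00..11 left to right):
  rows 0-3 [u,v=00]: 1000  = hex 8
  rows 4-7 [u,v=01]: 1000  = hex 8
  rows 8-11 [u,v=10]: 1000  = hex 8
  rows 12-15 [u,v=11]: 1000  = hex 8
Counterexample vector (row 0 .. row 15) = 1000100010001000
Output column grouped in 4s = 1000 1000 1000 1000 = 0x8888
Convert to decimal digit by digit (value = value*16 + digit):
  8 -> 8
  8*16 + 8 = 136
  136*16 + 8 = 2184
  2184*16 + 8 = 34952
Decimal = 34952

34952


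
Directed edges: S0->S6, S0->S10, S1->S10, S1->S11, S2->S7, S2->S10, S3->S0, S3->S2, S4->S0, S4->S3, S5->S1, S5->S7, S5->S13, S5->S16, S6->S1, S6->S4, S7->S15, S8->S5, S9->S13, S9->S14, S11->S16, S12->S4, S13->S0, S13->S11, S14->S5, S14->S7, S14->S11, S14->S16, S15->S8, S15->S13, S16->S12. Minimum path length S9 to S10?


BFS layer-by-layer from S9:
  dist 0: {S9}
  dist 1: {S13, S14}
  dist 2: {S0, S5, S7, S11, S16}
  dist 3: {S1, S6, S10, S12, S15}
  -> S10 reached at distance 3
Shortest path length = 3

3


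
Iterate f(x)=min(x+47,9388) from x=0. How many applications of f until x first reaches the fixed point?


Step 1: x=0, cap=9388, increment=47
Step 2: x grows by 47 each step until capped at 9388; fixed point is x=9388
Step 3: iterations = ceil(9388/47) = 200

200


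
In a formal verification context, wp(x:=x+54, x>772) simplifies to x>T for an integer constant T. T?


Formula: wp(x:=E, P) = P[E/x] (substitute E for x in postcondition)
Step 1: Postcondition: x>772
Step 2: Substitute x+54 for x: x+54>772
Step 3: Solve for x: x > 772-54 = 718

718


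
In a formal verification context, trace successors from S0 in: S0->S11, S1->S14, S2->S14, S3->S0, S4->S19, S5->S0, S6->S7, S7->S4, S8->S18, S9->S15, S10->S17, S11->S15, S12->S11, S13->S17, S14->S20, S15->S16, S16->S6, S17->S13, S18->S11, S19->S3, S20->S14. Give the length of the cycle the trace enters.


Trace from S0 until a state repeats:
  S0 -> S11 -> S15 -> S16 -> S6 -> S7 -> S4 -> S19 -> S3 -> S0
S0 first seen at step 0, revisited at step 9.
Cycle length = 9 - 0 = 9

9


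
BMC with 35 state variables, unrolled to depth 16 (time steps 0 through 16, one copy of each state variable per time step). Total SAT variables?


BMC unrolls to depth k, creating one copy of each state var for steps 0..k.
Step count = 16 + 1 = 17 (steps 0 through 16)
Vars per step = 35
Total = 35 * 17 = 595

595


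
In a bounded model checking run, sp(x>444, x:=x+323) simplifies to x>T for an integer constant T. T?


Formula: sp(P, x:=E) = exists old_x. (x = E[old_x/x]) AND P[old_x/x] (old_x is the value of x before the assignment; eliminate old_x by solving x = E[old_x/x] for old_x)
Step 1: Precondition P: x>444, i.e. old_x > 444
Step 2: Assignment gives x = old_x + 323, so old_x = x - 323
Step 3: Substitute into P: x - 323 > 444
Step 4: Simplify: x > 444+323 = 767

767


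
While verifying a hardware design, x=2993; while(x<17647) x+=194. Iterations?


Step 1: x goes from 2993 toward 17647 by 194; the body runs while x<17647, so iterations = ceil((bound-start)/step)
Step 2: Distance=14654
Step 3: ceil(14654/194)=76

76


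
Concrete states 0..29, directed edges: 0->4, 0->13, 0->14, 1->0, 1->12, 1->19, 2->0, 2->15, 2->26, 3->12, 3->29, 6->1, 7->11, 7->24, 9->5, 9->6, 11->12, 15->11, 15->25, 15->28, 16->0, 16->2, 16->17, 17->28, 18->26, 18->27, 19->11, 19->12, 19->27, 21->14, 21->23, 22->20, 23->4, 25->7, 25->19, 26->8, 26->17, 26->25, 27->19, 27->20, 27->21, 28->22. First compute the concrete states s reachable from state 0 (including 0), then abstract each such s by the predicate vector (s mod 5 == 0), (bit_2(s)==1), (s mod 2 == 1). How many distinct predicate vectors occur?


BFS from 0:
Concrete reachable: {0, 4, 13, 14}
Abstract via predicates (s mod 5 == 0), (bit_2(s)==1), (s mod 2 == 1):
  (0,1,0) <- {4, 14}
  (0,1,1) <- {13}
  (1,0,0) <- {0}
Distinct abstract states = 3

3


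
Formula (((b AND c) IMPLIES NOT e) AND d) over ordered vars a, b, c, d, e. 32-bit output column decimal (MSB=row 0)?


Formula: (((b AND c) IMPLIES NOT e) AND d) over a, b, c, d, e (32 rows)
Evaluate each row (bits = a,b,c,d,e, MSB first):
  row 0 [00000]: (((0 AND 0) IMPLIES NOT 0) AND 0) -> 0
  row 1 [00001]: (((0 AND 0) IMPLIES NOT 1) AND 0) -> 0
  row 2 [00010]: (((0 AND 0) IMPLIES NOT 0) AND 1) -> 1
  row 3 [00011]: (((0 AND 0) IMPLIES NOT 1) AND 1) -> 1
  row 4 [00100]: (((0 AND 1) IMPLIES NOT 0) AND 0) -> 0
  row 5 [00101]: (((0 AND 1) IMPLIES NOT 1) AND 0) -> 0
  row 6 [00110]: (((0 AND 1) IMPLIES NOT 0) AND 1) -> 1
  row 7 [00111]: (((0 AND 1) IMPLIES NOT 1) AND 1) -> 1
  row 8 [01000]: (((1 AND 0) IMPLIES NOT 0) AND 0) -> 0
  row 9 [01001]: (((1 AND 0) IMPLIES NOT 1) AND 0) -> 0
  row 10 [01010]: (((1 AND 0) IMPLIES NOT 0) AND 1) -> 1
  row 11 [01011]: (((1 AND 0) IMPLIES NOT 1) AND 1) -> 1
  row 12 [01100]: (((1 AND 1) IMPLIES NOT 0) AND 0) -> 0
  row 13 [01101]: (((1 AND 1) IMPLIES NOT 1) AND 0) -> 0
  row 14 [01110]: (((1 AND 1) IMPLIES NOT 0) AND 1) -> 1
  row 15 [01111]: (((1 AND 1) IMPLIES NOT 1) AND 1) -> 0
  row 16 [10000]: (((0 AND 0) IMPLIES NOT 0) AND 0) -> 0
  row 17 [10001]: (((0 AND 0) IMPLIES NOT 1) AND 0) -> 0
  row 18 [10010]: (((0 AND 0) IMPLIES NOT 0) AND 1) -> 1
  row 19 [10011]: (((0 AND 0) IMPLIES NOT 1) AND 1) -> 1
  row 20 [10100]: (((0 AND 1) IMPLIES NOT 0) AND 0) -> 0
  row 21 [10101]: (((0 AND 1) IMPLIES NOT 1) AND 0) -> 0
  row 22 [10110]: (((0 AND 1) IMPLIES NOT 0) AND 1) -> 1
  row 23 [10111]: (((0 AND 1) IMPLIES NOT 1) AND 1) -> 1
  row 24 [11000]: (((1 AND 0) IMPLIES NOT 0) AND 0) -> 0
  row 25 [11001]: (((1 AND 0) IMPLIES NOT 1) AND 0) -> 0
  row 26 [11010]: (((1 AND 0) IMPLIES NOT 0) AND 1) -> 1
  row 27 [11011]: (((1 AND 0) IMPLIES NOT 1) AND 1) -> 1
  row 28 [11100]: (((1 AND 1) IMPLIES NOT 0) AND 0) -> 0
  row 29 [11101]: (((1 AND 1) IMPLIES NOT 1) AND 0) -> 0
  row 30 [11110]: (((1 AND 1) IMPLIES NOT 0) AND 1) -> 1
  row 31 [11111]: (((1 AND 1) IMPLIES NOT 1) AND 1) -> 0
Full result column, 4 rows per line (a,b,c fixed per line; d,e runs 00..11 left to right):
  rows 0-3 [a,b,c=000]: 0011  = hex 3
  rows 4-7 [a,b,c=001]: 0011  = hex 3
  rows 8-11 [a,b,c=010]: 0011  = hex 3
  rows 12-15 [a,b,c=011]: 0010  = hex 2
  rows 16-19 [a,b,c=100]: 0011  = hex 3
  rows 20-23 [a,b,c=101]: 0011  = hex 3
  rows 24-27 [a,b,c=110]: 0011  = hex 3
  rows 28-31 [a,b,c=111]: 0010  = hex 2
Output column (row 0 .. row 31) = 00110011001100100011001100110010
Output column grouped in 4s = 0011 0011 0011 0010 0011 0011 0011 0010 = 0x33323332
Convert to decimal digit by digit (value = value*16 + digit):
  3 -> 3
  3*16 + 3 = 51
  51*16 + 3 = 819
  819*16 + 2 = 13106
  13106*16 + 3 = 209699
  209699*16 + 3 = 3355187
  3355187*16 + 3 = 53682995
  53682995*16 + 2 = 858927922
Decimal = 858927922

858927922


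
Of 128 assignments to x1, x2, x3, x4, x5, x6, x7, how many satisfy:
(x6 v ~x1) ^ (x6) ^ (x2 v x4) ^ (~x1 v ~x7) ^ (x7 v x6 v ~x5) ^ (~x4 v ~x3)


CNF with 6 clauses over 7 vars (128 assignments).
An assignment satisfies CNF iff every clause has >=1 true literal.
Check each row (bits = x1,x2,x3,x4,x5,x6,x7; clause T/F shown):
  row 0 [0000000]: clauses=TFFTTT -> 0
  row 1 [0000001]: clauses=TFFTTT -> 0
  row 2 [0000010]: clauses=TTFTTT -> 0
  row 3 [0000011]: clauses=TTFTTT -> 0
  row 4 [0000100]: clauses=TFFTFT -> 0
  (every remaining row is evaluated the same way; all 128 results are listed next)
Full result column, 8 rows per line (x1,x2,x3,x4 fixed per line; x5,x6,x7 runs 000..111 left to right):
  rows 0-7 [x1,x2,x3,x4=0000]: 00000000  (ones: 0)
  rows 8-15 [x1,x2,x3,x4=0001]: 00110011  (ones: 4)
  rows 16-23 [x1,x2,x3,x4=0010]: 00000000  (ones: 0)
  rows 24-31 [x1,x2,x3,x4=0011]: 00000000  (ones: 0)
  rows 32-39 [x1,x2,x3,x4=0100]: 00110011  (ones: 4)
  rows 40-47 [x1,x2,x3,x4=0101]: 00110011  (ones: 4)
  rows 48-55 [x1,x2,x3,x4=0110]: 00110011  (ones: 4)
  rows 56-63 [x1,x2,x3,x4=0111]: 00000000  (ones: 0)
  rows 64-71 [x1,x2,x3,x4=1000]: 00000000  (ones: 0)
  rows 72-79 [x1,x2,x3,x4=1001]: 00100010  (ones: 2)
  rows 80-87 [x1,x2,x3,x4=1010]: 00000000  (ones: 0)
  rows 88-95 [x1,x2,x3,x4=1011]: 00000000  (ones: 0)
  rows 96-103 [x1,x2,x3,x4=1100]: 00100010  (ones: 2)
  rows 104-111 [x1,x2,x3,x4=1101]: 00100010  (ones: 2)
  rows 112-119 [x1,x2,x3,x4=1110]: 00100010  (ones: 2)
  rows 120-127 [x1,x2,x3,x4=1111]: 00000000  (ones: 0)
Satisfying assignments = 0+4+0+0+4+4+4+0+0+2+0+0+2+2+2+0 = 24

24


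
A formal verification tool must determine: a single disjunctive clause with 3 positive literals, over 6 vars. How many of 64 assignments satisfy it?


Step 1: Total=2^6=64
Step 2: Unsat when all 3 false: 2^3=8
Step 3: Sat=64-8=56

56


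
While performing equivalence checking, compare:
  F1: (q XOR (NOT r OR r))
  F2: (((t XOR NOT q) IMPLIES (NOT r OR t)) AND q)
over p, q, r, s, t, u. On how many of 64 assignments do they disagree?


F1 = (q XOR (NOT r OR r))
F2 = (((t XOR NOT q) IMPLIES (NOT r OR t)) AND q)
Evaluate both on each of 64 rows (bits = p,q,r,s,t,u):
  row 0 [000000]: F1=1 F2=0 (differ) -> 1
  row 1 [000001]: F1=1 F2=0 (differ) -> 1
  row 2 [000010]: F1=1 F2=0 (differ) -> 1
  row 3 [000011]: F1=1 F2=0 (differ) -> 1
  row 4 [000100]: F1=1 F2=0 (differ) -> 1
  (every remaining row is evaluated the same way; all 64 results are listed next)
Full result column, 8 rows per line (p,q,r fixed per line; s,t,u runs 000..111 left to right):
  rows 0-7 [p,q,r=000]: 11111111  (ones: 8)
  rows 8-15 [p,q,r=001]: 11111111  (ones: 8)
  rows 16-23 [p,q,r=010]: 11111111  (ones: 8)
  rows 24-31 [p,q,r=011]: 11111111  (ones: 8)
  rows 32-39 [p,q,r=100]: 11111111  (ones: 8)
  rows 40-47 [p,q,r=101]: 11111111  (ones: 8)
  rows 48-55 [p,q,r=110]: 11111111  (ones: 8)
  rows 56-63 [p,q,r=111]: 11111111  (ones: 8)
Disagreements = 8+8+8+8+8+8+8+8 = 64

64


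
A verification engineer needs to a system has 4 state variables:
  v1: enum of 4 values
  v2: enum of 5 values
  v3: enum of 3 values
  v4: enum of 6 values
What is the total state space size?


State space = product of domain sizes of all variables.
Domain sizes:
  v1 (enum of 4 values): 4
  v2 (enum of 5 values): 5
  v3 (enum of 3 values): 3
  v4 (enum of 6 values): 6
Product = 4 * 5 * 3 * 6 = 360

360


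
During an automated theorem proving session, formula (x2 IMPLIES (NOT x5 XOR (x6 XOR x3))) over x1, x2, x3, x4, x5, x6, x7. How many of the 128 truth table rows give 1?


Formula: (x2 IMPLIES (NOT x5 XOR (x6 XOR x3))) over 7 vars (128 rows)
Evaluate each row (x1, x2, x3, x4, x5, x6, x7 as bits, MSB first):
  row 0 [0000000]: (0 IMPLIES (NOT 0 XOR (0 XOR 0))) -> 1
  row 1 [0000001]: (0 IMPLIES (NOT 0 XOR (0 XOR 0))) -> 1
  row 2 [0000010]: (0 IMPLIES (NOT 0 XOR (1 XOR 0))) -> 1
  row 3 [0000011]: (0 IMPLIES (NOT 0 XOR (1 XOR 0))) -> 1
  row 4 [0000100]: (0 IMPLIES (NOT 1 XOR (0 XOR 0))) -> 1
  (every remaining row is evaluated the same way; all 128 results are listed next)
Full result column, 8 rows per line (x1,x2,x3,x4 fixed per line; x5,x6,x7 runs 000..111 left to right):
  rows 0-7 [x1,x2,x3,x4=0000]: 11111111  (ones: 8)
  rows 8-15 [x1,x2,x3,x4=0001]: 11111111  (ones: 8)
  rows 16-23 [x1,x2,x3,x4=0010]: 11111111  (ones: 8)
  rows 24-31 [x1,x2,x3,x4=0011]: 11111111  (ones: 8)
  rows 32-39 [x1,x2,x3,x4=0100]: 11000011  (ones: 4)
  rows 40-47 [x1,x2,x3,x4=0101]: 11000011  (ones: 4)
  rows 48-55 [x1,x2,x3,x4=0110]: 00111100  (ones: 4)
  rows 56-63 [x1,x2,x3,x4=0111]: 00111100  (ones: 4)
  rows 64-71 [x1,x2,x3,x4=1000]: 11111111  (ones: 8)
  rows 72-79 [x1,x2,x3,x4=1001]: 11111111  (ones: 8)
  rows 80-87 [x1,x2,x3,x4=1010]: 11111111  (ones: 8)
  rows 88-95 [x1,x2,x3,x4=1011]: 11111111  (ones: 8)
  rows 96-103 [x1,x2,x3,x4=1100]: 11000011  (ones: 4)
  rows 104-111 [x1,x2,x3,x4=1101]: 11000011  (ones: 4)
  rows 112-119 [x1,x2,x3,x4=1110]: 00111100  (ones: 4)
  rows 120-127 [x1,x2,x3,x4=1111]: 00111100  (ones: 4)
Count of 1-rows = 8+8+8+8+4+4+4+4+8+8+8+8+4+4+4+4 = 96

96


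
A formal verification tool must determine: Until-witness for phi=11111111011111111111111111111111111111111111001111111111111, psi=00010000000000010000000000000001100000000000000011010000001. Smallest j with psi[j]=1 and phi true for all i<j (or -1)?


(phi U psi) at 0: need smallest j with psi[j]=1 and phi[i]=1 for all i in [0,j).
Scan from step 0:
  step 0: phi=1, psi=0 -> continue
  step 1: phi=1, psi=0 -> continue
  step 2: phi=1, psi=0 -> continue
  step 3: psi=1 and phi held for [0,3) -> witness found
Witness step = 3

3


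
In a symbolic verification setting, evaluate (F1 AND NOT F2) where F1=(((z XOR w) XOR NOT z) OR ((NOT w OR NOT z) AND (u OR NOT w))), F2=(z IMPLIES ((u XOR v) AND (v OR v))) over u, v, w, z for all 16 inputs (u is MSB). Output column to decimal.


F1 = (((z XOR w) XOR NOT z) OR ((NOT w OR NOT z) AND (u OR NOT w)))
F2 = (z IMPLIES ((u XOR v) AND (v OR v)))
Counterexample to F1=>F2 is where F1=1 and F2=0.
Evaluate each row (bits = u,v,w,z, MSB first):
  row 0 [0000]: F1=1 F2=1 -> F1&~F2 -> 0
  row 1 [0001]: F1=1 F2=0 -> F1&~F2 -> 1
  row 2 [0010]: F1=0 F2=1 -> F1&~F2 -> 0
  row 3 [0011]: F1=0 F2=0 -> F1&~F2 -> 0
  row 4 [0100]: F1=1 F2=1 -> F1&~F2 -> 0
  row 5 [0101]: F1=1 F2=1 -> F1&~F2 -> 0
  row 6 [0110]: F1=0 F2=1 -> F1&~F2 -> 0
  row 7 [0111]: F1=0 F2=1 -> F1&~F2 -> 0
  row 8 [1000]: F1=1 F2=1 -> F1&~F2 -> 0
  row 9 [1001]: F1=1 F2=0 -> F1&~F2 -> 1
  row 10 [1010]: F1=1 F2=1 -> F1&~F2 -> 0
  row 11 [1011]: F1=0 F2=0 -> F1&~F2 -> 0
  row 12 [1100]: F1=1 F2=1 -> F1&~F2 -> 0
  row 13 [1101]: F1=1 F2=0 -> F1&~F2 -> 1
  row 14 [1110]: F1=1 F2=1 -> F1&~F2 -> 0
  row 15 [1111]: F1=0 F2=0 -> F1&~F2 -> 0
Full result column, 4 rows per line (u,v fixed per line; w,z runs 00..11 left to right):
  rows 0-3 [u,v=00]: 0100  = hex 4
  rows 4-7 [u,v=01]: 0000  = hex 0
  rows 8-11 [u,v=10]: 0100  = hex 4
  rows 12-15 [u,v=11]: 0100  = hex 4
Counterexample vector (row 0 .. row 15) = 0100000001000100
Output column grouped in 4s = 0100 0000 0100 0100 = 0x4044
Convert to decimal digit by digit (value = value*16 + digit):
  4 -> 4
  4*16 + 0 = 64
  64*16 + 4 = 1028
  1028*16 + 4 = 16452
Decimal = 16452

16452


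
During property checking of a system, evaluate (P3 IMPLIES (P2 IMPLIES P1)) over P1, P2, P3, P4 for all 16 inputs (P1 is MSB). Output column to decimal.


Formula: (P3 IMPLIES (P2 IMPLIES P1)) over P1, P2, P3, P4 (16 rows)
Evaluate each row (bits = P1,P2,P3,P4, MSB first):
  row 0 [0000]: (0 IMPLIES (0 IMPLIES 0)) -> 1
  row 1 [0001]: (0 IMPLIES (0 IMPLIES 0)) -> 1
  row 2 [0010]: (1 IMPLIES (0 IMPLIES 0)) -> 1
  row 3 [0011]: (1 IMPLIES (0 IMPLIES 0)) -> 1
  row 4 [0100]: (0 IMPLIES (1 IMPLIES 0)) -> 1
  row 5 [0101]: (0 IMPLIES (1 IMPLIES 0)) -> 1
  row 6 [0110]: (1 IMPLIES (1 IMPLIES 0)) -> 0
  row 7 [0111]: (1 IMPLIES (1 IMPLIES 0)) -> 0
  row 8 [1000]: (0 IMPLIES (0 IMPLIES 1)) -> 1
  row 9 [1001]: (0 IMPLIES (0 IMPLIES 1)) -> 1
  row 10 [1010]: (1 IMPLIES (0 IMPLIES 1)) -> 1
  row 11 [1011]: (1 IMPLIES (0 IMPLIES 1)) -> 1
  row 12 [1100]: (0 IMPLIES (1 IMPLIES 1)) -> 1
  row 13 [1101]: (0 IMPLIES (1 IMPLIES 1)) -> 1
  row 14 [1110]: (1 IMPLIES (1 IMPLIES 1)) -> 1
  row 15 [1111]: (1 IMPLIES (1 IMPLIES 1)) -> 1
Full result column, 4 rows per line (P1,P2 fixed per line; P3,P4 runs 00..11 left to right):
  rows 0-3 [P1,P2=00]: 1111  = hex F
  rows 4-7 [P1,P2=01]: 1100  = hex C
  rows 8-11 [P1,P2=10]: 1111  = hex F
  rows 12-15 [P1,P2=11]: 1111  = hex F
Output column (row 0 .. row 15) = 1111110011111111
Output column grouped in 4s = 1111 1100 1111 1111 = 0xFCFF
Convert to decimal digit by digit (value = value*16 + digit):
  F -> 15
  15*16 + 12 (C) = 252
  252*16 + 15 (F) = 4047
  4047*16 + 15 (F) = 64767
Decimal = 64767

64767


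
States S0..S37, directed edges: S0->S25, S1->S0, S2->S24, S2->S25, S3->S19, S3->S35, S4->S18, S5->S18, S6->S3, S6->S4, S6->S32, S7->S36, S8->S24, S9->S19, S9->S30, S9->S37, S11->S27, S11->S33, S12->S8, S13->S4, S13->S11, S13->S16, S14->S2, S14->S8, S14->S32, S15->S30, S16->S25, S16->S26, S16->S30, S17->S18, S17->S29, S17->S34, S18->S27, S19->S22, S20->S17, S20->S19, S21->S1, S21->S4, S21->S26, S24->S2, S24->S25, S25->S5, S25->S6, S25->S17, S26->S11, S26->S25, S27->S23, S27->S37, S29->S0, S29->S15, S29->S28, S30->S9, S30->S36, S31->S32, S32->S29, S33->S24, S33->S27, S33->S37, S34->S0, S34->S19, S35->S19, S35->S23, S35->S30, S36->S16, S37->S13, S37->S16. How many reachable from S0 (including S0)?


BFS from S0:
  layer 0: {S0}
  layer 1: {S25}
  layer 2: {S5, S6, S17}
  layer 3: {S3, S4, S18, S29, S32, S34}
  layer 4: {S15, S19, S27, S28, S35}
  layer 5: {S22, S23, S30, S37}
  layer 6: {S9, S13, S16, S36}
  layer 7: {S11, S26}
  layer 8: {S33}
  layer 9: {S24}
  layer 10: {S2}
Reachable set: {S0, S2, S3, S4, S5, S6, S9, S11, S13, S15, S16, S17, S18, S19, S22, S23, S24, S25, S26, S27, S28, S29, S30, S32, S33, S34, S35, S36, S37}
Count = 29

29


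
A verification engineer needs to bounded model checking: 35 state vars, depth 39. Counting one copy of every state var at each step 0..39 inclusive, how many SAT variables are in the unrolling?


BMC unrolls to depth k, creating one copy of each state var for steps 0..k.
Step count = 39 + 1 = 40 (steps 0 through 39)
Vars per step = 35
Total = 35 * 40 = 1400

1400


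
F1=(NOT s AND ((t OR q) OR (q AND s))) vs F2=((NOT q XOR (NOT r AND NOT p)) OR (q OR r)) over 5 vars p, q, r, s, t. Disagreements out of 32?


F1 = (NOT s AND ((t OR q) OR (q AND s)))
F2 = ((NOT q XOR (NOT r AND NOT p)) OR (q OR r))
Evaluate both on each of 32 rows (bits = p,q,r,s,t):
  row 0 [00000]: F1=0 F2=0 -> 0
  row 1 [00001]: F1=1 F2=0 (differ) -> 1
  row 2 [00010]: F1=0 F2=0 -> 0
  row 3 [00011]: F1=0 F2=0 -> 0
  row 4 [00100]: F1=0 F2=1 (differ) -> 1
  row 5 [00101]: F1=1 F2=1 -> 0
  row 6 [00110]: F1=0 F2=1 (differ) -> 1
  row 7 [00111]: F1=0 F2=1 (differ) -> 1
  row 8 [01000]: F1=1 F2=1 -> 0
  row 9 [01001]: F1=1 F2=1 -> 0
  row 10 [01010]: F1=0 F2=1 (differ) -> 1
  row 11 [01011]: F1=0 F2=1 (differ) -> 1
  row 12 [01100]: F1=1 F2=1 -> 0
  row 13 [01101]: F1=1 F2=1 -> 0
  row 14 [01110]: F1=0 F2=1 (differ) -> 1
  row 15 [01111]: F1=0 F2=1 (differ) -> 1
  row 16 [10000]: F1=0 F2=1 (differ) -> 1
  row 17 [10001]: F1=1 F2=1 -> 0
  row 18 [10010]: F1=0 F2=1 (differ) -> 1
  row 19 [10011]: F1=0 F2=1 (differ) -> 1
  row 20 [10100]: F1=0 F2=1 (differ) -> 1
  row 21 [10101]: F1=1 F2=1 -> 0
  row 22 [10110]: F1=0 F2=1 (differ) -> 1
  row 23 [10111]: F1=0 F2=1 (differ) -> 1
  row 24 [11000]: F1=1 F2=1 -> 0
  row 25 [11001]: F1=1 F2=1 -> 0
  row 26 [11010]: F1=0 F2=1 (differ) -> 1
  row 27 [11011]: F1=0 F2=1 (differ) -> 1
  row 28 [11100]: F1=1 F2=1 -> 0
  row 29 [11101]: F1=1 F2=1 -> 0
  row 30 [11110]: F1=0 F2=1 (differ) -> 1
  row 31 [11111]: F1=0 F2=1 (differ) -> 1
Full result column, 8 rows per line (p,q fixed per line; r,s,t runs 000..111 left to right):
  rows 0-7 [p,q=00]: 01001011  (ones: 4)
  rows 8-15 [p,q=01]: 00110011  (ones: 4)
  rows 16-23 [p,q=10]: 10111011  (ones: 6)
  rows 24-31 [p,q=11]: 00110011  (ones: 4)
Disagreements = 4+4+6+4 = 18

18


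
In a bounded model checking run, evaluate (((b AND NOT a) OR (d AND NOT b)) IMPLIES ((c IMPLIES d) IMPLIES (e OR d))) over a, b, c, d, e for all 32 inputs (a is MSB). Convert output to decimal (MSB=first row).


Formula: (((b AND NOT a) OR (d AND NOT b)) IMPLIES ((c IMPLIES d) IMPLIES (e OR d))) over a, b, c, d, e (32 rows)
Evaluate each row (bits = a,b,c,d,e, MSB first):
  row 0 [00000]: (((0 AND NOT 0) OR (0 AND NOT 0)) IMPLIES ((0 IMPLIES 0) IMPLIES (0 OR 0))) -> 1
  row 1 [00001]: (((0 AND NOT 0) OR (0 AND NOT 0)) IMPLIES ((0 IMPLIES 0) IMPLIES (1 OR 0))) -> 1
  row 2 [00010]: (((0 AND NOT 0) OR (1 AND NOT 0)) IMPLIES ((0 IMPLIES 1) IMPLIES (0 OR 1))) -> 1
  row 3 [00011]: (((0 AND NOT 0) OR (1 AND NOT 0)) IMPLIES ((0 IMPLIES 1) IMPLIES (1 OR 1))) -> 1
  row 4 [00100]: (((0 AND NOT 0) OR (0 AND NOT 0)) IMPLIES ((1 IMPLIES 0) IMPLIES (0 OR 0))) -> 1
  row 5 [00101]: (((0 AND NOT 0) OR (0 AND NOT 0)) IMPLIES ((1 IMPLIES 0) IMPLIES (1 OR 0))) -> 1
  row 6 [00110]: (((0 AND NOT 0) OR (1 AND NOT 0)) IMPLIES ((1 IMPLIES 1) IMPLIES (0 OR 1))) -> 1
  row 7 [00111]: (((0 AND NOT 0) OR (1 AND NOT 0)) IMPLIES ((1 IMPLIES 1) IMPLIES (1 OR 1))) -> 1
  row 8 [01000]: (((1 AND NOT 0) OR (0 AND NOT 1)) IMPLIES ((0 IMPLIES 0) IMPLIES (0 OR 0))) -> 0
  row 9 [01001]: (((1 AND NOT 0) OR (0 AND NOT 1)) IMPLIES ((0 IMPLIES 0) IMPLIES (1 OR 0))) -> 1
  row 10 [01010]: (((1 AND NOT 0) OR (1 AND NOT 1)) IMPLIES ((0 IMPLIES 1) IMPLIES (0 OR 1))) -> 1
  row 11 [01011]: (((1 AND NOT 0) OR (1 AND NOT 1)) IMPLIES ((0 IMPLIES 1) IMPLIES (1 OR 1))) -> 1
  row 12 [01100]: (((1 AND NOT 0) OR (0 AND NOT 1)) IMPLIES ((1 IMPLIES 0) IMPLIES (0 OR 0))) -> 1
  row 13 [01101]: (((1 AND NOT 0) OR (0 AND NOT 1)) IMPLIES ((1 IMPLIES 0) IMPLIES (1 OR 0))) -> 1
  row 14 [01110]: (((1 AND NOT 0) OR (1 AND NOT 1)) IMPLIES ((1 IMPLIES 1) IMPLIES (0 OR 1))) -> 1
  row 15 [01111]: (((1 AND NOT 0) OR (1 AND NOT 1)) IMPLIES ((1 IMPLIES 1) IMPLIES (1 OR 1))) -> 1
  row 16 [10000]: (((0 AND NOT 1) OR (0 AND NOT 0)) IMPLIES ((0 IMPLIES 0) IMPLIES (0 OR 0))) -> 1
  row 17 [10001]: (((0 AND NOT 1) OR (0 AND NOT 0)) IMPLIES ((0 IMPLIES 0) IMPLIES (1 OR 0))) -> 1
  row 18 [10010]: (((0 AND NOT 1) OR (1 AND NOT 0)) IMPLIES ((0 IMPLIES 1) IMPLIES (0 OR 1))) -> 1
  row 19 [10011]: (((0 AND NOT 1) OR (1 AND NOT 0)) IMPLIES ((0 IMPLIES 1) IMPLIES (1 OR 1))) -> 1
  row 20 [10100]: (((0 AND NOT 1) OR (0 AND NOT 0)) IMPLIES ((1 IMPLIES 0) IMPLIES (0 OR 0))) -> 1
  row 21 [10101]: (((0 AND NOT 1) OR (0 AND NOT 0)) IMPLIES ((1 IMPLIES 0) IMPLIES (1 OR 0))) -> 1
  row 22 [10110]: (((0 AND NOT 1) OR (1 AND NOT 0)) IMPLIES ((1 IMPLIES 1) IMPLIES (0 OR 1))) -> 1
  row 23 [10111]: (((0 AND NOT 1) OR (1 AND NOT 0)) IMPLIES ((1 IMPLIES 1) IMPLIES (1 OR 1))) -> 1
  row 24 [11000]: (((1 AND NOT 1) OR (0 AND NOT 1)) IMPLIES ((0 IMPLIES 0) IMPLIES (0 OR 0))) -> 1
  row 25 [11001]: (((1 AND NOT 1) OR (0 AND NOT 1)) IMPLIES ((0 IMPLIES 0) IMPLIES (1 OR 0))) -> 1
  row 26 [11010]: (((1 AND NOT 1) OR (1 AND NOT 1)) IMPLIES ((0 IMPLIES 1) IMPLIES (0 OR 1))) -> 1
  row 27 [11011]: (((1 AND NOT 1) OR (1 AND NOT 1)) IMPLIES ((0 IMPLIES 1) IMPLIES (1 OR 1))) -> 1
  row 28 [11100]: (((1 AND NOT 1) OR (0 AND NOT 1)) IMPLIES ((1 IMPLIES 0) IMPLIES (0 OR 0))) -> 1
  row 29 [11101]: (((1 AND NOT 1) OR (0 AND NOT 1)) IMPLIES ((1 IMPLIES 0) IMPLIES (1 OR 0))) -> 1
  row 30 [11110]: (((1 AND NOT 1) OR (1 AND NOT 1)) IMPLIES ((1 IMPLIES 1) IMPLIES (0 OR 1))) -> 1
  row 31 [11111]: (((1 AND NOT 1) OR (1 AND NOT 1)) IMPLIES ((1 IMPLIES 1) IMPLIES (1 OR 1))) -> 1
Full result column, 4 rows per line (a,b,c fixed per line; d,e runs 00..11 left to right):
  rows 0-3 [a,b,c=000]: 1111  = hex F
  rows 4-7 [a,b,c=001]: 1111  = hex F
  rows 8-11 [a,b,c=010]: 0111  = hex 7
  rows 12-15 [a,b,c=011]: 1111  = hex F
  rows 16-19 [a,b,c=100]: 1111  = hex F
  rows 20-23 [a,b,c=101]: 1111  = hex F
  rows 24-27 [a,b,c=110]: 1111  = hex F
  rows 28-31 [a,b,c=111]: 1111  = hex F
Output column (row 0 .. row 31) = 11111111011111111111111111111111
Output column grouped in 4s = 1111 1111 0111 1111 1111 1111 1111 1111 = 0xFF7FFFFF
Convert to decimal digit by digit (value = value*16 + digit):
  F -> 15
  15*16 + 15 (F) = 255
  255*16 + 7 = 4087
  4087*16 + 15 (F) = 65407
  65407*16 + 15 (F) = 1046527
  1046527*16 + 15 (F) = 16744447
  16744447*16 + 15 (F) = 267911167
  267911167*16 + 15 (F) = 4286578687
Decimal = 4286578687

4286578687
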